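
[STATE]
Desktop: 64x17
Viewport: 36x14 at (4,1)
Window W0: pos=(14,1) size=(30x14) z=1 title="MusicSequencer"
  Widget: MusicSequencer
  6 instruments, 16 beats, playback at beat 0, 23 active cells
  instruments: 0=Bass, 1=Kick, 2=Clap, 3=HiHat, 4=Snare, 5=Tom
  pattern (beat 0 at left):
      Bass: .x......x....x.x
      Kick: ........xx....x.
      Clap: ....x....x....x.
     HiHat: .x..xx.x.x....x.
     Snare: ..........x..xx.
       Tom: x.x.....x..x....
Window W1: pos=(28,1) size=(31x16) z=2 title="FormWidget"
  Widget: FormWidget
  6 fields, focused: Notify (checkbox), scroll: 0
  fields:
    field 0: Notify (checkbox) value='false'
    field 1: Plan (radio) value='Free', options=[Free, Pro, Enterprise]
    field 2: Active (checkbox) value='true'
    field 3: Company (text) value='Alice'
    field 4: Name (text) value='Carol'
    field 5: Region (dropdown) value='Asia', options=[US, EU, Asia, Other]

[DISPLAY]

          ┏━━━━━━━━━━━━━┏━━━━━━━━━━━
          ┃ MusicSequenc┃ FormWidget
          ┠─────────────┠───────────
          ┃      ▼123456┃> Notify:  
          ┃  Bass·█·····┃  Plan:    
          ┃  Kick·······┃  Active:  
          ┃  Clap····█··┃  Company: 
          ┃ HiHat·█··██·┃  Name:    
          ┃ Snare·······┃  Region:  
          ┃   Tom█·█····┃           
          ┃             ┃           
          ┃             ┃           
          ┃             ┃           
          ┗━━━━━━━━━━━━━┃           


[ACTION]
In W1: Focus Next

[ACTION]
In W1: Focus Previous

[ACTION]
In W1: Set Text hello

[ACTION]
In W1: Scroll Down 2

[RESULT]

          ┏━━━━━━━━━━━━━┏━━━━━━━━━━━
          ┃ MusicSequenc┃ FormWidget
          ┠─────────────┠───────────
          ┃      ▼123456┃  Active:  
          ┃  Bass·█·····┃  Company: 
          ┃  Kick·······┃  Name:    
          ┃  Clap····█··┃  Region:  
          ┃ HiHat·█··██·┃           
          ┃ Snare·······┃           
          ┃   Tom█·█····┃           
          ┃             ┃           
          ┃             ┃           
          ┃             ┃           
          ┗━━━━━━━━━━━━━┃           


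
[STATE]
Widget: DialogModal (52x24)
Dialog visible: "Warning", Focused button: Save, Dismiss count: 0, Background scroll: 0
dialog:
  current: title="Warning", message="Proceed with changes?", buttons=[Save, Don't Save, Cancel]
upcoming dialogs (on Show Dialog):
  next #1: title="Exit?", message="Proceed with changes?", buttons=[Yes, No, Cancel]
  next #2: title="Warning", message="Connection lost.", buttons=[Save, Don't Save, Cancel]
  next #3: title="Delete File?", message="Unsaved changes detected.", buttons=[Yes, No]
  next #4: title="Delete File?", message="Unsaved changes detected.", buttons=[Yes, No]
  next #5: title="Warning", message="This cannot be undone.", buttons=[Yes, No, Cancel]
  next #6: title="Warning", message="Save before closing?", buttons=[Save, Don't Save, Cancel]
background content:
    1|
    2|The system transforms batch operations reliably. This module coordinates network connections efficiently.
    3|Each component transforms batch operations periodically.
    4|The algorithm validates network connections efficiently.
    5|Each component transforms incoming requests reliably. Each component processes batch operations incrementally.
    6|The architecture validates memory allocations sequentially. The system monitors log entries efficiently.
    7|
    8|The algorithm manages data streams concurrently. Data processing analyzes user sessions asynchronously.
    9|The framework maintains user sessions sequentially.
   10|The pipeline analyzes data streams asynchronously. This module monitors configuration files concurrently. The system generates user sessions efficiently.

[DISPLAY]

                                                    
The system transforms batch operations reliably. Thi
Each component transforms batch operations periodica
The algorithm validates network connections efficien
Each component transforms incoming requests reliably
The architecture validates memory allocations sequen
                                                    
The algorithm manages data streams concurrently. Dat
The framework maintains user sessions sequentially. 
The pipeli┌──────────────────────────────┐onously. T
          │           Warning            │          
          │    Proceed with changes?     │          
          │ [Save]  Don't Save   Cancel  │          
          └──────────────────────────────┘          
                                                    
                                                    
                                                    
                                                    
                                                    
                                                    
                                                    
                                                    
                                                    
                                                    


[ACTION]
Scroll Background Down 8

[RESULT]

The framework maintains user sessions sequentially. 
The pipeline analyzes data streams asynchronously. T
                                                    
                                                    
                                                    
                                                    
                                                    
                                                    
                                                    
          ┌──────────────────────────────┐          
          │           Warning            │          
          │    Proceed with changes?     │          
          │ [Save]  Don't Save   Cancel  │          
          └──────────────────────────────┘          
                                                    
                                                    
                                                    
                                                    
                                                    
                                                    
                                                    
                                                    
                                                    
                                                    


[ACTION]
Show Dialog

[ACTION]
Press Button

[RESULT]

The framework maintains user sessions sequentially. 
The pipeline analyzes data streams asynchronously. T
                                                    
                                                    
                                                    
                                                    
                                                    
                                                    
                                                    
                                                    
                                                    
                                                    
                                                    
                                                    
                                                    
                                                    
                                                    
                                                    
                                                    
                                                    
                                                    
                                                    
                                                    
                                                    


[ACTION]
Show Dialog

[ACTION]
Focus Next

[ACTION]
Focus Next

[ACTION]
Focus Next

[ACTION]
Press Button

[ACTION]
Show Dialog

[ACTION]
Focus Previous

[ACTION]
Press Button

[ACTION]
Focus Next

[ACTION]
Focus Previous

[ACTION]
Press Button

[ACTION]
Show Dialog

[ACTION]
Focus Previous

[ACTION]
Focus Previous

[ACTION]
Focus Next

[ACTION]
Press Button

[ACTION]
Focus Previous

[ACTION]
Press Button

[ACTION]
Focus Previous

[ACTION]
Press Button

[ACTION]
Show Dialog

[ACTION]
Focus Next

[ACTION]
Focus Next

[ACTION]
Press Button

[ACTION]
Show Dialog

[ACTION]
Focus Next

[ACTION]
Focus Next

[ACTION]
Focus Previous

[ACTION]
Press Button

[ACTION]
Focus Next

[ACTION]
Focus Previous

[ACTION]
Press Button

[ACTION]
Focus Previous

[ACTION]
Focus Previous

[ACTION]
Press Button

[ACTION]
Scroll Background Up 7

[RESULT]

The system transforms batch operations reliably. Thi
Each component transforms batch operations periodica
The algorithm validates network connections efficien
Each component transforms incoming requests reliably
The architecture validates memory allocations sequen
                                                    
The algorithm manages data streams concurrently. Dat
The framework maintains user sessions sequentially. 
The pipeline analyzes data streams asynchronously. T
                                                    
                                                    
                                                    
                                                    
                                                    
                                                    
                                                    
                                                    
                                                    
                                                    
                                                    
                                                    
                                                    
                                                    
                                                    


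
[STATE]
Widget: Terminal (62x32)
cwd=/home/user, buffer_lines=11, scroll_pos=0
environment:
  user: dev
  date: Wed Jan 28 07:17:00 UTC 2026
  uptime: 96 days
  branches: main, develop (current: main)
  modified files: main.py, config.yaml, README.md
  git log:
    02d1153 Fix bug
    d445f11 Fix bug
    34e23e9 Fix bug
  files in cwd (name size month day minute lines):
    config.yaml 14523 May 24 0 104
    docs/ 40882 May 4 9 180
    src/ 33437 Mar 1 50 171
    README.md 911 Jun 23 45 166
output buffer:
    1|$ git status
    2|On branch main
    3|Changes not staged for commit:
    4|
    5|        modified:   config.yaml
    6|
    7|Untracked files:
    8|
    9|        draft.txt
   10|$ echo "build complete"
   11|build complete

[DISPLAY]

$ git status                                                  
On branch main                                                
Changes not staged for commit:                                
                                                              
        modified:   config.yaml                               
                                                              
Untracked files:                                              
                                                              
        draft.txt                                             
$ echo "build complete"                                       
build complete                                                
$ █                                                           
                                                              
                                                              
                                                              
                                                              
                                                              
                                                              
                                                              
                                                              
                                                              
                                                              
                                                              
                                                              
                                                              
                                                              
                                                              
                                                              
                                                              
                                                              
                                                              
                                                              


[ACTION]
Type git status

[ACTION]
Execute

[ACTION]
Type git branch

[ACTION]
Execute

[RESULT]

$ git status                                                  
On branch main                                                
Changes not staged for commit:                                
                                                              
        modified:   config.yaml                               
                                                              
Untracked files:                                              
                                                              
        draft.txt                                             
$ echo "build complete"                                       
build complete                                                
$ git status                                                  
On branch main                                                
Changes not staged for commit:                                
                                                              
        modified:   main.py                                   
        modified:   config.yaml                               
        modified:   README.md                                 
$ git branch                                                  
* main                                                        
  develop                                                     
$ █                                                           
                                                              
                                                              
                                                              
                                                              
                                                              
                                                              
                                                              
                                                              
                                                              
                                                              


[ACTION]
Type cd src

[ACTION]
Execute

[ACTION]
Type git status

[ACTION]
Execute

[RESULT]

$ git status                                                  
On branch main                                                
Changes not staged for commit:                                
                                                              
        modified:   config.yaml                               
                                                              
Untracked files:                                              
                                                              
        draft.txt                                             
$ echo "build complete"                                       
build complete                                                
$ git status                                                  
On branch main                                                
Changes not staged for commit:                                
                                                              
        modified:   main.py                                   
        modified:   config.yaml                               
        modified:   README.md                                 
$ git branch                                                  
* main                                                        
  develop                                                     
$ cd src                                                      
                                                              
$ git status                                                  
On branch main                                                
Changes not staged for commit:                                
                                                              
        modified:   main.py                                   
        modified:   config.yaml                               
        modified:   README.md                                 
$ █                                                           
                                                              


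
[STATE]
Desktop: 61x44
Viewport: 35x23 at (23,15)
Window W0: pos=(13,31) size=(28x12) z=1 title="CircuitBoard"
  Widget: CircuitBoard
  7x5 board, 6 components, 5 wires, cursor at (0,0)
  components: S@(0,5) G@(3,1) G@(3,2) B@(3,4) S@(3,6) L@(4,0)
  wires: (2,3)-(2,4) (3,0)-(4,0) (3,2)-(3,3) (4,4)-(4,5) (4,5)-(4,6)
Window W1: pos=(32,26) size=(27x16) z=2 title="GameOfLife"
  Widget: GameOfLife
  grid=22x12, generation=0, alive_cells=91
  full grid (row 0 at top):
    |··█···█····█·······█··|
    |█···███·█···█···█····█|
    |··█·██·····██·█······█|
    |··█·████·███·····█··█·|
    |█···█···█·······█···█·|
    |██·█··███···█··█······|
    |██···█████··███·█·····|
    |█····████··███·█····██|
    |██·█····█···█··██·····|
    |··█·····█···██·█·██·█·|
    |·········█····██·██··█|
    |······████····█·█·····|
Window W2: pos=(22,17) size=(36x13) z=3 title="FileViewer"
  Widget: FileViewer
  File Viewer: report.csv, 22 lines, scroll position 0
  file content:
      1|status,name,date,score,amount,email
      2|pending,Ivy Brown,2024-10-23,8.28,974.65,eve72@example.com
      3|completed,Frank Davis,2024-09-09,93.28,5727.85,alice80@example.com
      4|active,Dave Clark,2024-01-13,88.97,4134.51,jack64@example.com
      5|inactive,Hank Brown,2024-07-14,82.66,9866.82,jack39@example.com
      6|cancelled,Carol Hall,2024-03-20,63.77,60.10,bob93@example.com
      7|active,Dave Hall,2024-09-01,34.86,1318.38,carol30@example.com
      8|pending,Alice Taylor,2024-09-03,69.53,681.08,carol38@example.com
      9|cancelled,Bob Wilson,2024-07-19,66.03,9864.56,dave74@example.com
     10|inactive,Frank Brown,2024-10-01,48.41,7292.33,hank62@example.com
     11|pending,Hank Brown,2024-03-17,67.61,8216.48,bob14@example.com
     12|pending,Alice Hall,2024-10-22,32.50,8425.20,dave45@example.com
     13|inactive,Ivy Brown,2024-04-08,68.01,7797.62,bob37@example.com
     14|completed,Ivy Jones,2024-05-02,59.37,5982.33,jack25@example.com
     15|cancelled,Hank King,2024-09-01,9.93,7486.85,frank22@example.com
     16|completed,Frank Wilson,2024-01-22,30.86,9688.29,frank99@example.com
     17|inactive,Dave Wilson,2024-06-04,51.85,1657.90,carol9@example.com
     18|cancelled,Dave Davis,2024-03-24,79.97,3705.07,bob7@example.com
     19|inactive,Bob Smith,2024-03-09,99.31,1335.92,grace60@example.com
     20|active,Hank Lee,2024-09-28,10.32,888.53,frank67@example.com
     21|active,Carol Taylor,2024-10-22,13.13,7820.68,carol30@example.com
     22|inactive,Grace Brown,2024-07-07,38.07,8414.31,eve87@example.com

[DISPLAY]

                                   
                                   
━━━━━━━━━━━━━━━━━━━━━━━━━━━━━━━━━━┓
 FileViewer                       ┃
──────────────────────────────────┨
status,name,date,score,amount,ema▲┃
pending,Ivy Brown,2024-10-23,8.28█┃
completed,Frank Davis,2024-09-09,░┃
active,Dave Clark,2024-01-13,88.9░┃
inactive,Hank Brown,2024-07-14,82░┃
cancelled,Carol Hall,2024-03-20,6░┃
active,Dave Hall,2024-09-01,34.86░┃
pending,Alice Taylor,2024-09-03,6░┃
cancelled,Bob Wilson,2024-07-19,6▼┃
━━━━━━━━━━━━━━━━━━━━━━━━━━━━━━━━━━┛
         ┃··█···█····█·······█··   
━━━━━━━━━┃█···███·█···█···█····█   
oard     ┃··█·██·····██·█······█   
─────────┃··█·████·███·····█··█·   
3 4 5 6  ┃█···█···█·······█···█·   
         ┃██·█··███···█··█······   
         ┃██···█████··███·█·····   
         ┃█····████··███·█····██   


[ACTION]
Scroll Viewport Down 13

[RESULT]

pending,Ivy Brown,2024-10-23,8.28█┃
completed,Frank Davis,2024-09-09,░┃
active,Dave Clark,2024-01-13,88.9░┃
inactive,Hank Brown,2024-07-14,82░┃
cancelled,Carol Hall,2024-03-20,6░┃
active,Dave Hall,2024-09-01,34.86░┃
pending,Alice Taylor,2024-09-03,6░┃
cancelled,Bob Wilson,2024-07-19,6▼┃
━━━━━━━━━━━━━━━━━━━━━━━━━━━━━━━━━━┛
         ┃··█···█····█·······█··   
━━━━━━━━━┃█···███·█···█···█····█   
oard     ┃··█·██·····██·█······█   
─────────┃··█·████·███·····█··█·   
3 4 5 6  ┃█···█···█·······█···█·   
         ┃██·█··███···█··█······   
         ┃██···█████··███·█·····   
         ┃█····████··███·█····██   
         ┃██·█····█···█··██·····   
       · ┃··█·····█···██·█·██·█·   
         ┃·········█····██·██··█   
   G ─ · ┗━━━━━━━━━━━━━━━━━━━━━━━━━
━━━━━━━━━━━━━━━━━┛                 
                                   


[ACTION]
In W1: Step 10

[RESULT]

pending,Ivy Brown,2024-10-23,8.28█┃
completed,Frank Davis,2024-09-09,░┃
active,Dave Clark,2024-01-13,88.9░┃
inactive,Hank Brown,2024-07-14,82░┃
cancelled,Carol Hall,2024-03-20,6░┃
active,Dave Hall,2024-09-01,34.86░┃
pending,Alice Taylor,2024-09-03,6░┃
cancelled,Bob Wilson,2024-07-19,6▼┃
━━━━━━━━━━━━━━━━━━━━━━━━━━━━━━━━━━┛
         ┃······················   
━━━━━━━━━┃······················   
oard     ┃······················   
─────────┃······················   
3 4 5 6  ┃······················   
         ┃······················   
         ┃······················   
         ┃·███··················   
         ┃·█······█·█···········   
       · ┃·█····█···█···········   
         ┃··█···················   
   G ─ · ┗━━━━━━━━━━━━━━━━━━━━━━━━━
━━━━━━━━━━━━━━━━━┛                 
                                   


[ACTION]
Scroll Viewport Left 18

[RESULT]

                 ┃pending,Ivy Brown
                 ┃completed,Frank D
                 ┃active,Dave Clark
                 ┃inactive,Hank Bro
                 ┃cancelled,Carol H
                 ┃active,Dave Hall,
                 ┃pending,Alice Tay
                 ┃cancelled,Bob Wil
                 ┗━━━━━━━━━━━━━━━━━
                           ┃·······
        ┏━━━━━━━━━━━━━━━━━━┃·······
        ┃ CircuitBoard     ┃·······
        ┠──────────────────┃·······
        ┃   0 1 2 3 4 5 6  ┃·······
        ┃0  [.]            ┃·······
        ┃                  ┃·······
        ┃1                 ┃·███···
        ┃                  ┃·█·····
        ┃2               · ┃·█····█
        ┃                  ┃··█····
        ┃3   ·   G   G ─ · ┗━━━━━━━
        ┗━━━━━━━━━━━━━━━━━━━━━━━━━━
                                   


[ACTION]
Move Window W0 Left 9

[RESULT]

                 ┃pending,Ivy Brown
                 ┃completed,Frank D
                 ┃active,Dave Clark
                 ┃inactive,Hank Bro
                 ┃cancelled,Carol H
                 ┃active,Dave Hall,
                 ┃pending,Alice Tay
                 ┃cancelled,Bob Wil
                 ┗━━━━━━━━━━━━━━━━━
                           ┃·······
━━━━━━━━━━━━━━━━━━━━━━━━━━┓┃·······
 CircuitBoard             ┃┃·······
──────────────────────────┨┃·······
   0 1 2 3 4 5 6          ┃┃·······
0  [.]                  S ┃┃·······
                          ┃┃·······
1                         ┃┃·███···
                          ┃┃·█·····
2               · ─ ·     ┃┃·█····█
                          ┃┃··█····
3   ·   G   G ─ ·   B     ┃┗━━━━━━━
━━━━━━━━━━━━━━━━━━━━━━━━━━┛        
                                   


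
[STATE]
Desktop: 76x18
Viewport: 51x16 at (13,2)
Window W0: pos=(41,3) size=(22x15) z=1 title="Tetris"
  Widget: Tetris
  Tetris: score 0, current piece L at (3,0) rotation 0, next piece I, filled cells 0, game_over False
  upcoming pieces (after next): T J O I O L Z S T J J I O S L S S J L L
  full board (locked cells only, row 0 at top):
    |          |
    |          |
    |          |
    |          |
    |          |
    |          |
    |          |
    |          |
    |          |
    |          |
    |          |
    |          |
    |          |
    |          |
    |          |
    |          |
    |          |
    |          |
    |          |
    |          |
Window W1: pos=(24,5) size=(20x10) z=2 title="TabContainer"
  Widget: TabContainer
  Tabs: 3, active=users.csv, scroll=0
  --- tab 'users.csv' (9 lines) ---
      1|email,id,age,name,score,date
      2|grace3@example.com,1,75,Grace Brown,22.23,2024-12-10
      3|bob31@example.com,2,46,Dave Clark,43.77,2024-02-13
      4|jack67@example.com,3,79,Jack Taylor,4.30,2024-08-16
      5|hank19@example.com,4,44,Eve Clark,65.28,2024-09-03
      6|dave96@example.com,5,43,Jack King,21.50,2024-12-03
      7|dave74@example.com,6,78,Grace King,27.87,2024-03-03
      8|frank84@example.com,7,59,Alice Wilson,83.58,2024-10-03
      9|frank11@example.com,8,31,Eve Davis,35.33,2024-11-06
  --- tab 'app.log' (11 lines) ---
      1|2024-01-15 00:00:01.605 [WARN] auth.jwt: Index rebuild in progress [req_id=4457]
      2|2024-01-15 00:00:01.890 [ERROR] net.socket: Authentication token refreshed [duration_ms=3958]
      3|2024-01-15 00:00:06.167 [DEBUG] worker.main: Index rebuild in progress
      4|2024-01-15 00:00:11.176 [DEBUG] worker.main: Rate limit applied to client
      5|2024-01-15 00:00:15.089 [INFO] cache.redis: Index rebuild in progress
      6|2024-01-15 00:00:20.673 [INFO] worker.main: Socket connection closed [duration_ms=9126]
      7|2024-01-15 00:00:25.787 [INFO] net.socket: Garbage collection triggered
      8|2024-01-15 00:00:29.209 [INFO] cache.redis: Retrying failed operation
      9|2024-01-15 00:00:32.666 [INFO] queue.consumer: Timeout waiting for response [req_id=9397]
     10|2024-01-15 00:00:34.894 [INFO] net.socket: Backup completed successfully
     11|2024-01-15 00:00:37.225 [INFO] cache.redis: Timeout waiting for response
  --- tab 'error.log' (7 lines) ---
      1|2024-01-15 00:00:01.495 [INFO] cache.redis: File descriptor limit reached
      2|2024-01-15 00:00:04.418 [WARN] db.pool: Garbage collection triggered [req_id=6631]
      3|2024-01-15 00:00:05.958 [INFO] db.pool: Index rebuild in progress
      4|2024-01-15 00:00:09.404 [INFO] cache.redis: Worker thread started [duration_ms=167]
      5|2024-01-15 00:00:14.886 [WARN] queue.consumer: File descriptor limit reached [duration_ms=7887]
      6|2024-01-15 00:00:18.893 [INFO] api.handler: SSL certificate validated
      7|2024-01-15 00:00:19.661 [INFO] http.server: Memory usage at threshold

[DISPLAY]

                                                   
                            ┏━━━━━━━━━━━━━━━━━━━━┓ 
                            ┃ Tetris             ┃ 
           ┏━━━━━━━━━━━━━━━━━━┓──────────────────┨ 
           ┃ TabContainer     ┃        │Next:    ┃ 
           ┠──────────────────┨        │████     ┃ 
           ┃[users.csv]│ app.l┃        │         ┃ 
           ┃──────────────────┃        │         ┃ 
           ┃email,id,age,name,┃        │         ┃ 
           ┃grace3@example.com┃        │         ┃ 
           ┃bob31@example.com,┃        │Score:   ┃ 
           ┃jack67@example.com┃        │0        ┃ 
           ┗━━━━━━━━━━━━━━━━━━┛        │         ┃ 
                            ┃          │         ┃ 
                            ┃          │         ┃ 
                            ┗━━━━━━━━━━━━━━━━━━━━┛ 


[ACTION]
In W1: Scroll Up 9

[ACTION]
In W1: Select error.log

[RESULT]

                                                   
                            ┏━━━━━━━━━━━━━━━━━━━━┓ 
                            ┃ Tetris             ┃ 
           ┏━━━━━━━━━━━━━━━━━━┓──────────────────┨ 
           ┃ TabContainer     ┃        │Next:    ┃ 
           ┠──────────────────┨        │████     ┃ 
           ┃ users.csv │ app.l┃        │         ┃ 
           ┃──────────────────┃        │         ┃ 
           ┃2024-01-15 00:00:0┃        │         ┃ 
           ┃2024-01-15 00:00:0┃        │         ┃ 
           ┃2024-01-15 00:00:0┃        │Score:   ┃ 
           ┃2024-01-15 00:00:0┃        │0        ┃ 
           ┗━━━━━━━━━━━━━━━━━━┛        │         ┃ 
                            ┃          │         ┃ 
                            ┃          │         ┃ 
                            ┗━━━━━━━━━━━━━━━━━━━━┛ 


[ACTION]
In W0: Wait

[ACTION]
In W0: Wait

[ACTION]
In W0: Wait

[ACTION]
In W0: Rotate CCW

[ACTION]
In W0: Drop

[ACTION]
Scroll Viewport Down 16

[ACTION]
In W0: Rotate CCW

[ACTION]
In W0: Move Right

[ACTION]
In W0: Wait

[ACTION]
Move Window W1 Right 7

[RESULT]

                                                   
                            ┏━━━━━━━━━━━━━━━━━━━━┓ 
                            ┃ Tetris             ┃ 
                  ┏━━━━━━━━━━━━━━━━━━┓───────────┨ 
                  ┃ TabContainer     ┃ │Next:    ┃ 
                  ┠──────────────────┨ │████     ┃ 
                  ┃ users.csv │ app.l┃ │         ┃ 
                  ┃──────────────────┃ │         ┃ 
                  ┃2024-01-15 00:00:0┃ │         ┃ 
                  ┃2024-01-15 00:00:0┃ │         ┃ 
                  ┃2024-01-15 00:00:0┃ │Score:   ┃ 
                  ┃2024-01-15 00:00:0┃ │0        ┃ 
                  ┗━━━━━━━━━━━━━━━━━━┛ │         ┃ 
                            ┃          │         ┃ 
                            ┃          │         ┃ 
                            ┗━━━━━━━━━━━━━━━━━━━━┛ 


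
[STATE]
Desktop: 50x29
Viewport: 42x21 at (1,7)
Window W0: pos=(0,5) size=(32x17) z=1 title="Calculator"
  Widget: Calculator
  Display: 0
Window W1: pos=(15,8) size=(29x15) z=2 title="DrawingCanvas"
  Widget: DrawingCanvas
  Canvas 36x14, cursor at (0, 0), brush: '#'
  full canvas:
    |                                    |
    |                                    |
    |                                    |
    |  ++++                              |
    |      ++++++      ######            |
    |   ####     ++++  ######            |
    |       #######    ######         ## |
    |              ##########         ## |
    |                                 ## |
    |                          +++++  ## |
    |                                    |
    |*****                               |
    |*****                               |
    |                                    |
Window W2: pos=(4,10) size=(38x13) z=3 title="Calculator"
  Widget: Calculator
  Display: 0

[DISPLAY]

──────────────────────────────┨           
              ┏━━━━━━━━━━━━━━━━━━━━━━━━━━━
┌───┬───┬───┬─┃ DrawingCanvas             
│ 7┏━━━━━━━━━━━━━━━━━━━━━━━━━━━━━━━━━━━━┓─
├──┃ Calculator                         ┃ 
│ 4┠────────────────────────────────────┨ 
├──┃                                   0┃ 
│ 1┃┌───┬───┬───┬───┐                   ┃ 
├──┃│ 7 │ 8 │ 9 │ ÷ │                   ┃ 
│ 0┃├───┼───┼───┼───┤                   ┃ 
├──┃│ 4 │ 5 │ 6 │ × │                   ┃ 
│ C┃├───┼───┼───┼───┤                   ┃ 
└──┃│ 1 │ 2 │ 3 │ - │                   ┃ 
   ┃├───┼───┼───┼───┤                   ┃+
━━━┃│ 0 │ . │ = │ + │                   ┃ 
   ┗━━━━━━━━━━━━━━━━━━━━━━━━━━━━━━━━━━━━┛━
                                          
                                          
                                          
                                          
                                          


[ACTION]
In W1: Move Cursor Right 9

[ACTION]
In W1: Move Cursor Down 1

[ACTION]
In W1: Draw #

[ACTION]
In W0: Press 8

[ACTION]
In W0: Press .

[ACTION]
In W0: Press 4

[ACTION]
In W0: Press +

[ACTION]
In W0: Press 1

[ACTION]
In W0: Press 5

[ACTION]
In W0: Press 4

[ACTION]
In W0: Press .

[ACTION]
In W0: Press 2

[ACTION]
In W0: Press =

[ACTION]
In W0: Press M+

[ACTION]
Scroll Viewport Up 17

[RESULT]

                                          
                                          
                                          
                                          
                                          
━━━━━━━━━━━━━━━━━━━━━━━━━━━━━━┓           
 Calculator                   ┃           
──────────────────────────────┨           
              ┏━━━━━━━━━━━━━━━━━━━━━━━━━━━
┌───┬───┬───┬─┃ DrawingCanvas             
│ 7┏━━━━━━━━━━━━━━━━━━━━━━━━━━━━━━━━━━━━┓─
├──┃ Calculator                         ┃ 
│ 4┠────────────────────────────────────┨ 
├──┃                                   0┃ 
│ 1┃┌───┬───┬───┬───┐                   ┃ 
├──┃│ 7 │ 8 │ 9 │ ÷ │                   ┃ 
│ 0┃├───┼───┼───┼───┤                   ┃ 
├──┃│ 4 │ 5 │ 6 │ × │                   ┃ 
│ C┃├───┼───┼───┼───┤                   ┃ 
└──┃│ 1 │ 2 │ 3 │ - │                   ┃ 
   ┃├───┼───┼───┼───┤                   ┃+


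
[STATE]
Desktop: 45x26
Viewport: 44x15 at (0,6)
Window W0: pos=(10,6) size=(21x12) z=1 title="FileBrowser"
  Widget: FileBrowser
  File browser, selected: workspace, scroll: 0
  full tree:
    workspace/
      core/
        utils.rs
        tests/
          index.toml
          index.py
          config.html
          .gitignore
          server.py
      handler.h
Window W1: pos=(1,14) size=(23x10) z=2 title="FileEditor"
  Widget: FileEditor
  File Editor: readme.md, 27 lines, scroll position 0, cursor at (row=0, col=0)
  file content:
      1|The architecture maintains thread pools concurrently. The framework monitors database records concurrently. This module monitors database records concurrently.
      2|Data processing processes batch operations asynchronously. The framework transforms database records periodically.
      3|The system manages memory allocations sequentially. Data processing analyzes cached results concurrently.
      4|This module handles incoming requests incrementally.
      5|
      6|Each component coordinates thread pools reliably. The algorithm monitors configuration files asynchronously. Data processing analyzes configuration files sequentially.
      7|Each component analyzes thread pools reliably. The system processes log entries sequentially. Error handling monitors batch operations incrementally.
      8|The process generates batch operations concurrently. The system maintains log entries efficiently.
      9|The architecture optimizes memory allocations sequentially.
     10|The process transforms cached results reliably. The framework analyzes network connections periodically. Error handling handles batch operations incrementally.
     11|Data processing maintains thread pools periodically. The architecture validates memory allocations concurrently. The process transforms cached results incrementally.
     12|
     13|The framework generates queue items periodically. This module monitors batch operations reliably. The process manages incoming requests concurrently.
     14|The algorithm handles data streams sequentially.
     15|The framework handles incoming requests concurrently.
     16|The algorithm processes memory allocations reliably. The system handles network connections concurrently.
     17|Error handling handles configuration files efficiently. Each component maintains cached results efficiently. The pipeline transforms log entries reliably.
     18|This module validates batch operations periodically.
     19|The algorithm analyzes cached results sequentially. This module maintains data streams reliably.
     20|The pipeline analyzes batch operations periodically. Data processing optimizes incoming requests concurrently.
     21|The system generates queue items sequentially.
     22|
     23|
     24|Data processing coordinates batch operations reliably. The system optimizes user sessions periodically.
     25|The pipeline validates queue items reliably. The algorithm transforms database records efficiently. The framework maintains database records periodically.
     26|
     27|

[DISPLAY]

          ┏━━━━━━━━━━━━━━━━━━━┓             
          ┃ FileBrowser       ┃             
          ┠───────────────────┨             
          ┃> [-] workspace/   ┃             
          ┃    [+] core/      ┃             
          ┃    handler.h      ┃             
          ┃                   ┃             
          ┃                   ┃             
 ┏━━━━━━━━━━━━━━━━━━━━━┓      ┃             
 ┃ FileEditor          ┃      ┃             
 ┠─────────────────────┨      ┃             
 ┃█he architecture mai▲┃━━━━━━┛             
 ┃Data processing proc█┃                    
 ┃The system manages m░┃                    
 ┃This module handles ░┃                    


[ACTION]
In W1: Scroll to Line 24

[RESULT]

          ┏━━━━━━━━━━━━━━━━━━━┓             
          ┃ FileBrowser       ┃             
          ┠───────────────────┨             
          ┃> [-] workspace/   ┃             
          ┃    [+] core/      ┃             
          ┃    handler.h      ┃             
          ┃                   ┃             
          ┃                   ┃             
 ┏━━━━━━━━━━━━━━━━━━━━━┓      ┃             
 ┃ FileEditor          ┃      ┃             
 ┠─────────────────────┨      ┃             
 ┃                    ▲┃━━━━━━┛             
 ┃                    ░┃                    
 ┃Data processing coor░┃                    
 ┃The pipeline validat░┃                    


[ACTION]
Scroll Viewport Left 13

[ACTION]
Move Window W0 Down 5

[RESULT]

                                            
                                            
                                            
                                            
                                            
          ┏━━━━━━━━━━━━━━━━━━━┓             
          ┃ FileBrowser       ┃             
          ┠───────────────────┨             
 ┏━━━━━━━━━━━━━━━━━━━━━┓ce/   ┃             
 ┃ FileEditor          ┃      ┃             
 ┠─────────────────────┨      ┃             
 ┃                    ▲┃      ┃             
 ┃                    ░┃      ┃             
 ┃Data processing coor░┃      ┃             
 ┃The pipeline validat░┃      ┃             


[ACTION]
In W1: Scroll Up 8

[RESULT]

                                            
                                            
                                            
                                            
                                            
          ┏━━━━━━━━━━━━━━━━━━━┓             
          ┃ FileBrowser       ┃             
          ┠───────────────────┨             
 ┏━━━━━━━━━━━━━━━━━━━━━┓ce/   ┃             
 ┃ FileEditor          ┃      ┃             
 ┠─────────────────────┨      ┃             
 ┃The algorithm handle▲┃      ┃             
 ┃The framework handle░┃      ┃             
 ┃The algorithm proces░┃      ┃             
 ┃Error handling handl█┃      ┃             
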